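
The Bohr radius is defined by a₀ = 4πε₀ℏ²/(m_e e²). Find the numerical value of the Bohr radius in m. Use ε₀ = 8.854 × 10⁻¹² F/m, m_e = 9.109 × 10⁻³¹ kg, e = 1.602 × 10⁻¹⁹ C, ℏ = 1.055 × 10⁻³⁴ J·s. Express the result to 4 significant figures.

5.297 × 10⁻¹¹ m

a₀ = 4πε₀ℏ²/(m_e e²)
  = 1.238 × 10⁻⁷⁸ / 2.338 × 10⁻⁶⁸
  = 5.297 × 10⁻¹¹ m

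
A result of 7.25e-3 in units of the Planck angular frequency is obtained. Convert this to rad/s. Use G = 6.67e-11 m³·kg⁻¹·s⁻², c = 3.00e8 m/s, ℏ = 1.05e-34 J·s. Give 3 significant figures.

One Planck angular frequency: ω_P = √(c⁵/(ℏG)) = 1.86e43 rad/s.
7.25e-3 × 1.86e43 rad/s = 1.35e41 rad/s

1.35e41 rad/s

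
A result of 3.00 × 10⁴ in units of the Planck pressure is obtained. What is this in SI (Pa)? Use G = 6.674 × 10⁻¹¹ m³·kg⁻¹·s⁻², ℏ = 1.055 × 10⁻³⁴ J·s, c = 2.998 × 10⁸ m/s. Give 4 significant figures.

1.390 × 10¹¹⁸ Pa

One Planck pressure: p_P = c⁷/(ℏG²) = 4.632 × 10¹¹³ Pa.
3.00 × 10⁴ × 4.632 × 10¹¹³ Pa = 1.390 × 10¹¹⁸ Pa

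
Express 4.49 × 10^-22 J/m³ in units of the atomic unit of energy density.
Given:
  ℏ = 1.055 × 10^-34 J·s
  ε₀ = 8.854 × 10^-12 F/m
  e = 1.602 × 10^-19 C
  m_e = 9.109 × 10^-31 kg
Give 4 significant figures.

1.533 × 10^-35

atomic unit of energy density: u_au = E_h/a₀³ = m_e⁴e¹⁰/((4πε₀)⁵ℏ⁸) = 2.929 × 10^13 J/m³.
4.49 × 10^-22 / 2.929 × 10^13 = 1.533 × 10^-35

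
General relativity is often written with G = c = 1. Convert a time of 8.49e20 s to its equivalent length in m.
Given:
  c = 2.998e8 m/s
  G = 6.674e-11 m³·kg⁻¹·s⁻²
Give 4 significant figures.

2.545e29 m

Time → length via c.
8.49e20 s × (c) = 2.545e29 m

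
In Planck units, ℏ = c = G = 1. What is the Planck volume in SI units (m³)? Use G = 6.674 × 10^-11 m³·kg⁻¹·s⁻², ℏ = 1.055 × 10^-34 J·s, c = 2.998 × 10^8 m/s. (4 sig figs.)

Dimensional analysis gives V_P = (ℏG/c³)^(3/2).
  = √(1.784 × 10^-209)
  = 4.224 × 10^-105 m³

4.224 × 10^-105 m³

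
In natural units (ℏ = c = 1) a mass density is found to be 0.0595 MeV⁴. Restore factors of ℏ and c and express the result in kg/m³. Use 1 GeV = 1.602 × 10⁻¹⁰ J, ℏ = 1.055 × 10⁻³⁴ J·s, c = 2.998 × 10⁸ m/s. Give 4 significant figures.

1.378 × 10⁷ kg/m³

Mass density is [E]/(c²[L]³) = [E]⁴/(ℏ³c⁵).
1 GeV⁴ → 1/(ℏ³c⁵) × (1 GeV in J)⁴ = 2.316 × 10²⁰ kg/m³.
Convert the energy scale: 0.0595 MeV⁴ = 5.95 × 10⁻¹⁴ GeV⁴.
Result: 5.95 × 10⁻¹⁴ × 2.316 × 10²⁰ = 1.378 × 10⁷ kg/m³.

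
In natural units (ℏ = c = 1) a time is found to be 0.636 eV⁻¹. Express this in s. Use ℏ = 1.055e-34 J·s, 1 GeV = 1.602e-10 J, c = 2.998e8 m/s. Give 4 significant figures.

A time is [E]⁻¹ in ℏ=c=1; restore one factor of ℏ.
1 GeV⁻¹ → ℏ × (1 GeV in J)⁻¹ = 6.586e-25 s.
Convert the energy scale: 0.636 eV⁻¹ = 6.36e8 GeV⁻¹.
Result: 6.36e8 × 6.586e-25 = 4.188e-16 s.

4.188e-16 s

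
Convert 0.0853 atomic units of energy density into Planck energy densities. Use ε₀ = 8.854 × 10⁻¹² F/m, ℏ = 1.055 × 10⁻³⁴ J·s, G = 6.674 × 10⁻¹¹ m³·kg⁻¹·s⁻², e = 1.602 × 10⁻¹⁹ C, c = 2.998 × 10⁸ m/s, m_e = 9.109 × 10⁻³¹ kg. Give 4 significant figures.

5.394 × 10⁻¹⁰²

atomic unit of energy density: u_au = E_h/a₀³ = m_e⁴e¹⁰/((4πε₀)⁵ℏ⁸) = 2.929 × 10¹³ J/m³
Planck energy density: u_P = c⁷/(ℏG²) = 4.632 × 10¹¹³ J/m³
0.0853 × 2.929 × 10¹³ / 4.632 × 10¹¹³ = 5.394 × 10⁻¹⁰²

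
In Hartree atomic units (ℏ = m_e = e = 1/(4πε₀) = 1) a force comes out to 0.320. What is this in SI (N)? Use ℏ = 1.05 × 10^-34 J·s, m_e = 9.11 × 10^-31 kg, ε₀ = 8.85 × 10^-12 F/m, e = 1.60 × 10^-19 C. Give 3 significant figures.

One atomic unit of force: F_au = E_h/a₀ = m_e²e⁶/((4πε₀)³ℏ⁴) = 8.33 × 10^-8 N.
0.320 × 8.33 × 10^-8 N = 2.66 × 10^-8 N

2.66 × 10^-8 N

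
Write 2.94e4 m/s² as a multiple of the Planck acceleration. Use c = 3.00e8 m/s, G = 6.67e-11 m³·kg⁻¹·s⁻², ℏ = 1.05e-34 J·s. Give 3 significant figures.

Planck acceleration: a_P = √(c⁷/(ℏG)) = 5.59e51 m/s².
2.94e4 / 5.59e51 = 5.26e-48

5.26e-48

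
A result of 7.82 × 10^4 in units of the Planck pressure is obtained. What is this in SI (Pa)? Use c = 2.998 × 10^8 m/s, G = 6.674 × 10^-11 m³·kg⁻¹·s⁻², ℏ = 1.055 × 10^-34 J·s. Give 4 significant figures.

One Planck pressure: p_P = c⁷/(ℏG²) = 4.632 × 10^113 Pa.
7.82 × 10^4 × 4.632 × 10^113 Pa = 3.622 × 10^118 Pa

3.622 × 10^118 Pa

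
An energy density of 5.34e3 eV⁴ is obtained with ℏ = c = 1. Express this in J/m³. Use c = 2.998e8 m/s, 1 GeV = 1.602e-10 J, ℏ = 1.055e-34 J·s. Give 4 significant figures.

1.112e5 J/m³

[E]/[L]³ = [E]⁴/(ℏc)³; restore (ℏc)⁻³.
1 GeV⁴ → 1/(ℏc)³ × (1 GeV in J)⁴ = 2.082e37 J/m³.
Convert the energy scale: 5.34e3 eV⁴ = 5.34e-33 GeV⁴.
Result: 5.34e-33 × 2.082e37 = 1.112e5 J/m³.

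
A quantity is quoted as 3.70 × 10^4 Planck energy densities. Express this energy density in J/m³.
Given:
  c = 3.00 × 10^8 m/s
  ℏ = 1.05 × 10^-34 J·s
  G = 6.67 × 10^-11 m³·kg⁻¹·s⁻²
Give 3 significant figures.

One Planck energy density: u_P = c⁷/(ℏG²) = 4.68 × 10^113 J/m³.
3.70 × 10^4 × 4.68 × 10^113 J/m³ = 1.73 × 10^118 J/m³

1.73 × 10^118 J/m³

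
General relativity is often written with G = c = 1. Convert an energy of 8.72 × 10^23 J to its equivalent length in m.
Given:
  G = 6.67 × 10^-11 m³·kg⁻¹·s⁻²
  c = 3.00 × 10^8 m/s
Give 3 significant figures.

Energy → length via G/c⁴.
8.72 × 10^23 J × (G/c⁴) = 7.18 × 10^-21 m

7.18 × 10^-21 m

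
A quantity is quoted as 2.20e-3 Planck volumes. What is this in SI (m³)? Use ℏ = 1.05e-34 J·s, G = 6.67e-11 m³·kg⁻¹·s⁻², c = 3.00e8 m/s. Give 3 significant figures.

9.19e-108 m³

One Planck volume: V_P = (ℏG/c³)^(3/2) = 4.18e-105 m³.
2.20e-3 × 4.18e-105 m³ = 9.19e-108 m³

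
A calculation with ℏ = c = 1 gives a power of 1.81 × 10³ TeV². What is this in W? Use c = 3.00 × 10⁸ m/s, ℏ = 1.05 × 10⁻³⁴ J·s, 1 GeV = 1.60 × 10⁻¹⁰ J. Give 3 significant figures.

4.41 × 10²³ W

Power is [E]/[T] = [E]²/ℏ.
1 GeV² → 1/ℏ × (1 GeV in J)² = 2.44 × 10¹⁴ W.
Convert the energy scale: 1.81 × 10³ TeV² = 1.81 × 10⁹ GeV².
Result: 1.81 × 10⁹ × 2.44 × 10¹⁴ = 4.41 × 10²³ W.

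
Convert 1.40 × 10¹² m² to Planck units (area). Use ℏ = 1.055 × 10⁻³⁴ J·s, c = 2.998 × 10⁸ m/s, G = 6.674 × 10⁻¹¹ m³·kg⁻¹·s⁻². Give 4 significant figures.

5.358 × 10⁸¹

Planck area: A_P = ℏG/c³ = 2.613 × 10⁻⁷⁰ m².
1.40 × 10¹² / 2.613 × 10⁻⁷⁰ = 5.358 × 10⁸¹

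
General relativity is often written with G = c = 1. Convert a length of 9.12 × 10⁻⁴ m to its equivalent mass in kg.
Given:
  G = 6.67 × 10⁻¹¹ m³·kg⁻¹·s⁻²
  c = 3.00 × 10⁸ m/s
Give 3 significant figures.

Length → mass via c²/G.
9.12 × 10⁻⁴ m × (c²/G) = 1.23 × 10²⁴ kg

1.23 × 10²⁴ kg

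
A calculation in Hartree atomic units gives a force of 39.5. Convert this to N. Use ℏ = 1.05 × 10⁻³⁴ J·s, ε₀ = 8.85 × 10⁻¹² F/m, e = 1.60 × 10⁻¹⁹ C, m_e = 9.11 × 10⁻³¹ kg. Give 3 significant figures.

3.29 × 10⁻⁶ N

One atomic unit of force: F_au = E_h/a₀ = m_e²e⁶/((4πε₀)³ℏ⁴) = 8.33 × 10⁻⁸ N.
39.5 × 8.33 × 10⁻⁸ N = 3.29 × 10⁻⁶ N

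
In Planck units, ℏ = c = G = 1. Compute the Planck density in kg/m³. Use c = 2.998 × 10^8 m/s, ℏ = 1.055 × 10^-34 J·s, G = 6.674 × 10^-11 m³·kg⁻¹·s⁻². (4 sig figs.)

The unique combination of the constants set to 1 with dimensions of density is ρ_P = c⁵/(ℏG²).
  = 2.422 × 10^42 / 4.699 × 10^-55
  = 5.154 × 10^96 kg/m³

5.154 × 10^96 kg/m³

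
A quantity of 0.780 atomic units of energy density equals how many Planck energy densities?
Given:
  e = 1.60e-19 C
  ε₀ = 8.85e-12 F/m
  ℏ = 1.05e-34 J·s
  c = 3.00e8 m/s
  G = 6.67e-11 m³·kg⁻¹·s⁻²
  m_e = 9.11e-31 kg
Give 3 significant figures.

atomic unit of energy density: u_au = E_h/a₀³ = m_e⁴e¹⁰/((4πε₀)⁵ℏ⁸) = 3.01e13 J/m³
Planck energy density: u_P = c⁷/(ℏG²) = 4.68e113 J/m³
0.780 × 3.01e13 / 4.68e113 = 5.02e-101

5.02e-101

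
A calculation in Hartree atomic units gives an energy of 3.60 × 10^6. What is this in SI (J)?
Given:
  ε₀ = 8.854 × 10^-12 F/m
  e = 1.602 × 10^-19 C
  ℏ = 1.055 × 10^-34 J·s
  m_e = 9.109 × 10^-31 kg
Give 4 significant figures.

One hartree: E_h = m_e e⁴/(4πε₀ℏ)² = 4.354 × 10^-18 J.
3.60 × 10^6 × 4.354 × 10^-18 J = 1.568 × 10^-11 J

1.568 × 10^-11 J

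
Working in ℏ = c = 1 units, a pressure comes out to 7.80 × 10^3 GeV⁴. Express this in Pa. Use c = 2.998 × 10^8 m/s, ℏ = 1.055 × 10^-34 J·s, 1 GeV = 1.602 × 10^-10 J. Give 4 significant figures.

Pressure is [E]/[L]³ = [E]⁴/(ℏc)³.
1 GeV⁴ → 1/(ℏc)³ × (1 GeV in J)⁴ = 2.082 × 10^37 Pa.
Result: 7.80 × 10^3 × 2.082 × 10^37 = 1.624 × 10^41 Pa.

1.624 × 10^41 Pa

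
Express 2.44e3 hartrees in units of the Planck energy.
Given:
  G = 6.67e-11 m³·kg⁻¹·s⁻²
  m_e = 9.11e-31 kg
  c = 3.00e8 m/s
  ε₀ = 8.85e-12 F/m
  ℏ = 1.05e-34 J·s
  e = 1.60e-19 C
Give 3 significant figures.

5.46e-24

hartree: E_h = m_e e⁴/(4πε₀ℏ)² = 4.38e-18 J
Planck energy: E_P = √(ℏc⁵/G) = 1.96e9 J
2.44e3 × 4.38e-18 / 1.96e9 = 5.46e-24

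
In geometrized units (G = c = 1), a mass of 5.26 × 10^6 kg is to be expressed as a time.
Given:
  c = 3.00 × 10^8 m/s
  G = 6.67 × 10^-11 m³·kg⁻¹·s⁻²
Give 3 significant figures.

1.30 × 10^-29 s

Mass → time via G/c³.
5.26 × 10^6 kg × (G/c³) = 1.30 × 10^-29 s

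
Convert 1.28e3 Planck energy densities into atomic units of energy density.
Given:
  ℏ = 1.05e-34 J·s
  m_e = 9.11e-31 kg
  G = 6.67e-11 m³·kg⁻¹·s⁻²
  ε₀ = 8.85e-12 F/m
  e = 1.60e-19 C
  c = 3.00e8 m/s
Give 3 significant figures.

Planck energy density: u_P = c⁷/(ℏG²) = 4.68e113 J/m³
atomic unit of energy density: u_au = E_h/a₀³ = m_e⁴e¹⁰/((4πε₀)⁵ℏ⁸) = 3.01e13 J/m³
1.28e3 × 4.68e113 / 3.01e13 = 1.99e103

1.99e103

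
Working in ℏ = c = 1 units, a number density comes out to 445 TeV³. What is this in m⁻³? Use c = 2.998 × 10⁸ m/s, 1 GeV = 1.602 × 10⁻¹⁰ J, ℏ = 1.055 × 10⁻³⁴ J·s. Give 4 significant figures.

Number density is [L]⁻³ = [E]³/(ℏc)³.
1 GeV³ → 1/(ℏc)³ × (1 GeV in J)³ = 1.299 × 10⁴⁷ m⁻³.
Convert the energy scale: 445 TeV³ = 4.45 × 10¹¹ GeV³.
Result: 4.45 × 10¹¹ × 1.299 × 10⁴⁷ = 5.782 × 10⁵⁸ m⁻³.

5.782 × 10⁵⁸ m⁻³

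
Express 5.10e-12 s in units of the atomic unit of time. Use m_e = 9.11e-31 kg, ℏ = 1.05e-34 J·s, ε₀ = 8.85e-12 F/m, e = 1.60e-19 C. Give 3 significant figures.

atomic unit of time: τ_au = (4πε₀)²ℏ³/(m_e e⁴) = 2.40e-17 s.
5.10e-12 / 2.40e-17 = 2.13e5

2.13e5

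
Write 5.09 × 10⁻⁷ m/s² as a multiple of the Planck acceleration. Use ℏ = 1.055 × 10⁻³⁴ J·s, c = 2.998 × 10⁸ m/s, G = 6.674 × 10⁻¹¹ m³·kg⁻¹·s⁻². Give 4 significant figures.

Planck acceleration: a_P = √(c⁷/(ℏG)) = 5.560 × 10⁵¹ m/s².
5.09 × 10⁻⁷ / 5.560 × 10⁵¹ = 9.154 × 10⁻⁵⁹

9.154 × 10⁻⁵⁹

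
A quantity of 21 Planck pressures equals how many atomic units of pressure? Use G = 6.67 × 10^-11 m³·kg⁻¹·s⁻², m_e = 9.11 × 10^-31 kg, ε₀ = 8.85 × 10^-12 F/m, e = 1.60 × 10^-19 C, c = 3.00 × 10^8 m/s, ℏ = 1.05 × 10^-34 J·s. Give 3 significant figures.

3.26 × 10^101

Planck pressure: p_P = c⁷/(ℏG²) = 4.68 × 10^113 Pa
atomic unit of pressure: P_au = E_h/a₀³ = m_e⁴e¹⁰/((4πε₀)⁵ℏ⁸) = 3.01 × 10^13 Pa
21 × 4.68 × 10^113 / 3.01 × 10^13 = 3.26 × 10^101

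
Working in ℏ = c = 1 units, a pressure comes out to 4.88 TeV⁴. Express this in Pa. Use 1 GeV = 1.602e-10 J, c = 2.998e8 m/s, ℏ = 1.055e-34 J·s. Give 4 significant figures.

Pressure is [E]/[L]³ = [E]⁴/(ℏc)³.
1 GeV⁴ → 1/(ℏc)³ × (1 GeV in J)⁴ = 2.082e37 Pa.
Convert the energy scale: 4.88 TeV⁴ = 4.88e12 GeV⁴.
Result: 4.88e12 × 2.082e37 = 1.016e50 Pa.

1.016e50 Pa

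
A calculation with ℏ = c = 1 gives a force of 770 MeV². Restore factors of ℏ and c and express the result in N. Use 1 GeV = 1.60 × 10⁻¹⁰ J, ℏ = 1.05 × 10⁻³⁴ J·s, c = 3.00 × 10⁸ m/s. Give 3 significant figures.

Force is [E]/[L] = [E]²/(ℏc); restore (ℏc)⁻¹.
1 GeV² → 1/(ℏc) × (1 GeV in J)² = 8.13 × 10⁵ N.
Convert the energy scale: 770 MeV² = 7.70 × 10⁻⁴ GeV².
Result: 7.70 × 10⁻⁴ × 8.13 × 10⁵ = 626 N.

626 N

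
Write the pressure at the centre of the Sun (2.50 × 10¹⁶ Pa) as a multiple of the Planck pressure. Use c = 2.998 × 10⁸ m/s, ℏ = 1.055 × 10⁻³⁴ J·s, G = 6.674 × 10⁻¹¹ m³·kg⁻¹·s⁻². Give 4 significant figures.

5.397 × 10⁻⁹⁸

Planck pressure: p_P = c⁷/(ℏG²) = 4.632 × 10¹¹³ Pa.
2.50 × 10¹⁶ / 4.632 × 10¹¹³ = 5.397 × 10⁻⁹⁸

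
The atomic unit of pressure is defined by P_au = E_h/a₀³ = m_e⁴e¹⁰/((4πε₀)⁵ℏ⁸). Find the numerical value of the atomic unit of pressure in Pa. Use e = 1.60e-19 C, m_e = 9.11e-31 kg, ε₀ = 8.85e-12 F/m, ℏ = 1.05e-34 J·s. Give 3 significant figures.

P_au = E_h/a₀³ = m_e⁴e¹⁰/((4πε₀)⁵ℏ⁸)
E_h = 4.38e-18 J
a₀ = 5.26e-11 m
E_h/a₀³ = 3.01e13 Pa

3.01e13 Pa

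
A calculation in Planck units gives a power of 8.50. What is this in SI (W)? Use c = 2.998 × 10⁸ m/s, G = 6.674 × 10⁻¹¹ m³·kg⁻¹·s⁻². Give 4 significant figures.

One Planck power: P_P = c⁵/G = 3.629 × 10⁵² W.
8.50 × 3.629 × 10⁵² W = 3.085 × 10⁵³ W

3.085 × 10⁵³ W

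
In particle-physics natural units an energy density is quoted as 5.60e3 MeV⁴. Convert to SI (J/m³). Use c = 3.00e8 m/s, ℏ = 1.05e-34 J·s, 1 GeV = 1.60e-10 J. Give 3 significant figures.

1.17e29 J/m³

[E]/[L]³ = [E]⁴/(ℏc)³; restore (ℏc)⁻³.
1 GeV⁴ → 1/(ℏc)³ × (1 GeV in J)⁴ = 2.10e37 J/m³.
Convert the energy scale: 5.60e3 MeV⁴ = 5.60e-9 GeV⁴.
Result: 5.60e-9 × 2.10e37 = 1.17e29 J/m³.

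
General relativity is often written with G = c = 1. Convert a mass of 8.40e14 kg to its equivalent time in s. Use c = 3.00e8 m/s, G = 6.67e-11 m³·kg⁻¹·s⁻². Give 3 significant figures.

2.08e-21 s

Mass → time via G/c³.
8.40e14 kg × (G/c³) = 2.08e-21 s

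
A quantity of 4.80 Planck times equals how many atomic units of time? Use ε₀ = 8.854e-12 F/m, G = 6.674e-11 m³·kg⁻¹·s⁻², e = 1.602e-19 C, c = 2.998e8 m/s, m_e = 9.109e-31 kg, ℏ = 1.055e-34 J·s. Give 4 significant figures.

Planck time: t_P = √(ℏG/c⁵) = 5.392e-44 s
atomic unit of time: τ_au = (4πε₀)²ℏ³/(m_e e⁴) = 2.423e-17 s
4.80 × 5.392e-44 / 2.423e-17 = 1.068e-26

1.068e-26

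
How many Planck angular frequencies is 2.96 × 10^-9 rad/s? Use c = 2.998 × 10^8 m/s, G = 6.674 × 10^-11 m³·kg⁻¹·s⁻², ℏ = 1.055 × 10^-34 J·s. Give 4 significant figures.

1.596 × 10^-52

Planck angular frequency: ω_P = √(c⁵/(ℏG)) = 1.855 × 10^43 rad/s.
2.96 × 10^-9 / 1.855 × 10^43 = 1.596 × 10^-52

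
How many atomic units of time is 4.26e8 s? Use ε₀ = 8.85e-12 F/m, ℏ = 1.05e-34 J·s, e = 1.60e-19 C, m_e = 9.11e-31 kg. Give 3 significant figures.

atomic unit of time: τ_au = (4πε₀)²ℏ³/(m_e e⁴) = 2.40e-17 s.
4.26e8 / 2.40e-17 = 1.78e25

1.78e25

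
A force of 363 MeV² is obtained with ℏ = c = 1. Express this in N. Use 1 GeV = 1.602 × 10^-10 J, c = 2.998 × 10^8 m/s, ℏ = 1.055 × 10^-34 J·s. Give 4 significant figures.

Force is [E]/[L] = [E]²/(ℏc); restore (ℏc)⁻¹.
1 GeV² → 1/(ℏc) × (1 GeV in J)² = 8.114 × 10^5 N.
Convert the energy scale: 363 MeV² = 3.63 × 10^-4 GeV².
Result: 3.63 × 10^-4 × 8.114 × 10^5 = 294.5 N.

294.5 N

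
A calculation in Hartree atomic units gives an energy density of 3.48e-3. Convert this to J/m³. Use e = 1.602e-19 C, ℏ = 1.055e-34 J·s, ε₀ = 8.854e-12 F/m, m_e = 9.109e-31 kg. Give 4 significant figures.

One atomic unit of energy density: u_au = E_h/a₀³ = m_e⁴e¹⁰/((4πε₀)⁵ℏ⁸) = 2.929e13 J/m³.
3.48e-3 × 2.929e13 J/m³ = 1.019e11 J/m³

1.019e11 J/m³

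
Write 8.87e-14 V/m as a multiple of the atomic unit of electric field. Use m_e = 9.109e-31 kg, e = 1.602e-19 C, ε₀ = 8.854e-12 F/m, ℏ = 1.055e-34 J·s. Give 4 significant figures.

1.729e-25

atomic unit of electric field: E_au = E_h/(e a₀) = m_e²e⁵/((4πε₀)³ℏ⁴) = 5.131e11 V/m.
8.87e-14 / 5.131e11 = 1.729e-25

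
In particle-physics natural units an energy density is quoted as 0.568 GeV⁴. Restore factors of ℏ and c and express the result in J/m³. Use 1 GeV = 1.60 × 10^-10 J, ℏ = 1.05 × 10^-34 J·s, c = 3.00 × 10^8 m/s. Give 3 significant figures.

1.19 × 10^37 J/m³

[E]/[L]³ = [E]⁴/(ℏc)³; restore (ℏc)⁻³.
1 GeV⁴ → 1/(ℏc)³ × (1 GeV in J)⁴ = 2.10 × 10^37 J/m³.
Result: 0.568 × 2.10 × 10^37 = 1.19 × 10^37 J/m³.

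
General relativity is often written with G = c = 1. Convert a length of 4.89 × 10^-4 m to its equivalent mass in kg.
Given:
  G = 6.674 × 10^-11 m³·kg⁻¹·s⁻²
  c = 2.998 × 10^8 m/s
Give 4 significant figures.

Length → mass via c²/G.
4.89 × 10^-4 m × (c²/G) = 6.585 × 10^23 kg

6.585 × 10^23 kg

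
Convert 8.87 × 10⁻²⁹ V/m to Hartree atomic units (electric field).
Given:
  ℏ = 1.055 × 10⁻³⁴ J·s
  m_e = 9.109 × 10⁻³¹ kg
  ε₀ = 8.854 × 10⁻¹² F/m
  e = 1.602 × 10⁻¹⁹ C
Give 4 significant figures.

1.729 × 10⁻⁴⁰

atomic unit of electric field: E_au = E_h/(e a₀) = m_e²e⁵/((4πε₀)³ℏ⁴) = 5.131 × 10¹¹ V/m.
8.87 × 10⁻²⁹ / 5.131 × 10¹¹ = 1.729 × 10⁻⁴⁰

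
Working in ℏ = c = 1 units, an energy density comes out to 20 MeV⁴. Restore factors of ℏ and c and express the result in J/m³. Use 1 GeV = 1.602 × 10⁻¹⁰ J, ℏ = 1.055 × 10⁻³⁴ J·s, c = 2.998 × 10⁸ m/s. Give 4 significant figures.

[E]/[L]³ = [E]⁴/(ℏc)³; restore (ℏc)⁻³.
1 GeV⁴ → 1/(ℏc)³ × (1 GeV in J)⁴ = 2.082 × 10³⁷ J/m³.
Convert the energy scale: 20 MeV⁴ = 2.00 × 10⁻¹¹ GeV⁴.
Result: 2.00 × 10⁻¹¹ × 2.082 × 10³⁷ = 4.163 × 10²⁶ J/m³.

4.163 × 10²⁶ J/m³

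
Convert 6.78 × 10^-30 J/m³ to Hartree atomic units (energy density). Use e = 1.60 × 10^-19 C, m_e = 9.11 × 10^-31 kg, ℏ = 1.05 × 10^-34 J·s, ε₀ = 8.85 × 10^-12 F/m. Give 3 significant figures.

atomic unit of energy density: u_au = E_h/a₀³ = m_e⁴e¹⁰/((4πε₀)⁵ℏ⁸) = 3.01 × 10^13 J/m³.
6.78 × 10^-30 / 3.01 × 10^13 = 2.25 × 10^-43

2.25 × 10^-43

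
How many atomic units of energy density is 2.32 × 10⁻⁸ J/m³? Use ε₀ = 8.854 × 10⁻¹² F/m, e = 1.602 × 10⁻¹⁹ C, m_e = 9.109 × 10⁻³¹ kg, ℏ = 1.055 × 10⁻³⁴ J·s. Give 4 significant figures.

7.920 × 10⁻²²

atomic unit of energy density: u_au = E_h/a₀³ = m_e⁴e¹⁰/((4πε₀)⁵ℏ⁸) = 2.929 × 10¹³ J/m³.
2.32 × 10⁻⁸ / 2.929 × 10¹³ = 7.920 × 10⁻²²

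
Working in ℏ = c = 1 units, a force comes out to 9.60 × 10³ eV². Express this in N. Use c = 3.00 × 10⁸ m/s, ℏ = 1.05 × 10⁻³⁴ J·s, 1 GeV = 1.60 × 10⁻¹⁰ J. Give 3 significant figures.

7.80 × 10⁻⁹ N

Force is [E]/[L] = [E]²/(ℏc); restore (ℏc)⁻¹.
1 GeV² → 1/(ℏc) × (1 GeV in J)² = 8.13 × 10⁵ N.
Convert the energy scale: 9.60 × 10³ eV² = 9.60 × 10⁻¹⁵ GeV².
Result: 9.60 × 10⁻¹⁵ × 8.13 × 10⁵ = 7.80 × 10⁻⁹ N.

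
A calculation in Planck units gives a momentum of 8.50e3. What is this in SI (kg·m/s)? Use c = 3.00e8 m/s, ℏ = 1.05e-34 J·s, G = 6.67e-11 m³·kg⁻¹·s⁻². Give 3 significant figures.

One Planck momentum: p_P = √(ℏc³/G) = 6.52 kg·m/s.
8.50e3 × 6.52 kg·m/s = 5.54e4 kg·m/s

5.54e4 kg·m/s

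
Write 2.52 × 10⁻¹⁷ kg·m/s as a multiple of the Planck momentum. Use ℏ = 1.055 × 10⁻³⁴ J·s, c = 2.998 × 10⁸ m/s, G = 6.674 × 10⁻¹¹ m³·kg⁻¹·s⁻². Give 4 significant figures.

3.861 × 10⁻¹⁸

Planck momentum: p_P = √(ℏc³/G) = 6.527 kg·m/s.
2.52 × 10⁻¹⁷ / 6.527 = 3.861 × 10⁻¹⁸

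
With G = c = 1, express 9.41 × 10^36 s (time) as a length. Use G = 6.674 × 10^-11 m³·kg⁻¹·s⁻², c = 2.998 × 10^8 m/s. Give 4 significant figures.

Time → length via c.
9.41 × 10^36 s × (c) = 2.821 × 10^45 m

2.821 × 10^45 m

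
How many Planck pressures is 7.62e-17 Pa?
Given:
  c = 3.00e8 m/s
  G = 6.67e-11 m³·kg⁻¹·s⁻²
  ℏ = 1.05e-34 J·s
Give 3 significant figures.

1.63e-130

Planck pressure: p_P = c⁷/(ℏG²) = 4.68e113 Pa.
7.62e-17 / 4.68e113 = 1.63e-130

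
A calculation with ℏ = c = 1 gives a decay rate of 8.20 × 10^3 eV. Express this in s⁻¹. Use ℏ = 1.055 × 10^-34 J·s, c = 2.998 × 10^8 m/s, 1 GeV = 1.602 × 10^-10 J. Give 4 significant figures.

1.245 × 10^19 s⁻¹

A rate is [E]/ℏ; divide by ℏ.
1 GeV → 1/ℏ × (1 GeV in J) = 1.518 × 10^24 s⁻¹.
Convert the energy scale: 8.20 × 10^3 eV = 8.20 × 10^-6 GeV.
Result: 8.20 × 10^-6 × 1.518 × 10^24 = 1.245 × 10^19 s⁻¹.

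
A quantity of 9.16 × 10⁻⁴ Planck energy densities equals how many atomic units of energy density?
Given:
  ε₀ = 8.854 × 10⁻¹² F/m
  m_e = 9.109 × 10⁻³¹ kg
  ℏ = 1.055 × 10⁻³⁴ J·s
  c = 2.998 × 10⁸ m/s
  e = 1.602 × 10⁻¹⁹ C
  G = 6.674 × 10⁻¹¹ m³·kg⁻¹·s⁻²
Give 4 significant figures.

1.449 × 10⁹⁷

Planck energy density: u_P = c⁷/(ℏG²) = 4.632 × 10¹¹³ J/m³
atomic unit of energy density: u_au = E_h/a₀³ = m_e⁴e¹⁰/((4πε₀)⁵ℏ⁸) = 2.929 × 10¹³ J/m³
9.16 × 10⁻⁴ × 4.632 × 10¹¹³ / 2.929 × 10¹³ = 1.449 × 10⁹⁷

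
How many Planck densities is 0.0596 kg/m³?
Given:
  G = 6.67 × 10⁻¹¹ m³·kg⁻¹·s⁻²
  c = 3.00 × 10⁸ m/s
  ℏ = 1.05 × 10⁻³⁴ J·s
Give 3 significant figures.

1.15 × 10⁻⁹⁸

Planck density: ρ_P = c⁵/(ℏG²) = 5.20 × 10⁹⁶ kg/m³.
0.0596 / 5.20 × 10⁹⁶ = 1.15 × 10⁻⁹⁸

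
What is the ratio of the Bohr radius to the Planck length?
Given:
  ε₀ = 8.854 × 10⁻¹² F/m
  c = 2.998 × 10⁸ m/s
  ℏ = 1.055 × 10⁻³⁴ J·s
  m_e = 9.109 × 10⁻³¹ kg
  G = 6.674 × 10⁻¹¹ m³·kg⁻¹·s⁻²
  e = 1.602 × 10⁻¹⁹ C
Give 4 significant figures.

3.277 × 10²⁴

Bohr radius: a₀ = 4πε₀ℏ²/(m_e e²) = 5.297 × 10⁻¹¹ m
Planck length: ℓ_P = √(ℏG/c³) = 1.616 × 10⁻³⁵ m
ratio = 5.297 × 10⁻¹¹ / 1.616 × 10⁻³⁵ = 3.277 × 10²⁴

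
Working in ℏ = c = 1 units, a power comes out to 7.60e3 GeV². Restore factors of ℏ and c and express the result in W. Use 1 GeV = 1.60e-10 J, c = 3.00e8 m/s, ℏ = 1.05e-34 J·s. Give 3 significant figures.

1.85e18 W

Power is [E]/[T] = [E]²/ℏ.
1 GeV² → 1/ℏ × (1 GeV in J)² = 2.44e14 W.
Result: 7.60e3 × 2.44e14 = 1.85e18 W.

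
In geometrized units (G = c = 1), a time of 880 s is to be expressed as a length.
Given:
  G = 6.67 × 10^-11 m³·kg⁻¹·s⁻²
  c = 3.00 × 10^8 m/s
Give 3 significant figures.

2.64 × 10^11 m

Time → length via c.
880 s × (c) = 2.64 × 10^11 m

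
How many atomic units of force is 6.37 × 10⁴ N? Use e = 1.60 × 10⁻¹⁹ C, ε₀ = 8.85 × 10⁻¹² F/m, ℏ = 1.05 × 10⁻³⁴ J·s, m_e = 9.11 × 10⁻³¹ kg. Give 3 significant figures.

7.65 × 10¹¹

atomic unit of force: F_au = E_h/a₀ = m_e²e⁶/((4πε₀)³ℏ⁴) = 8.33 × 10⁻⁸ N.
6.37 × 10⁴ / 8.33 × 10⁻⁸ = 7.65 × 10¹¹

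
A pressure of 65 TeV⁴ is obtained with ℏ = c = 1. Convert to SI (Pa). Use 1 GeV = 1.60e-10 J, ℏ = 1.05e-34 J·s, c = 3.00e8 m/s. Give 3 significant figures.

1.36e51 Pa

Pressure is [E]/[L]³ = [E]⁴/(ℏc)³.
1 GeV⁴ → 1/(ℏc)³ × (1 GeV in J)⁴ = 2.10e37 Pa.
Convert the energy scale: 65 TeV⁴ = 6.50e13 GeV⁴.
Result: 6.50e13 × 2.10e37 = 1.36e51 Pa.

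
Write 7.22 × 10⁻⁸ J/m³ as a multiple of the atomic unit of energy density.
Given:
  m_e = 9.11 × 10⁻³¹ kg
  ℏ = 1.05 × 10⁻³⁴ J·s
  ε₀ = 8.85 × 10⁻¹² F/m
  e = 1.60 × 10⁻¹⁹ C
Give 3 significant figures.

2.40 × 10⁻²¹

atomic unit of energy density: u_au = E_h/a₀³ = m_e⁴e¹⁰/((4πε₀)⁵ℏ⁸) = 3.01 × 10¹³ J/m³.
7.22 × 10⁻⁸ / 3.01 × 10¹³ = 2.40 × 10⁻²¹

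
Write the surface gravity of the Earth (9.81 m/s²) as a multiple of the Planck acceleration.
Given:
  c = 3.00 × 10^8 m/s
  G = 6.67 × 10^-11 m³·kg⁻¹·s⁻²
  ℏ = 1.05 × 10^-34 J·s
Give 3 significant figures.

1.76 × 10^-51

Planck acceleration: a_P = √(c⁷/(ℏG)) = 5.59 × 10^51 m/s².
9.81 / 5.59 × 10^51 = 1.76 × 10^-51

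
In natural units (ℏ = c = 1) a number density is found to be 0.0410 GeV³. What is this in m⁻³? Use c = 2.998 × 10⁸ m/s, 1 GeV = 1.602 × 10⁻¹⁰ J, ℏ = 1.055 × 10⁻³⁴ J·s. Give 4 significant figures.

5.327 × 10⁴⁵ m⁻³

Number density is [L]⁻³ = [E]³/(ℏc)³.
1 GeV³ → 1/(ℏc)³ × (1 GeV in J)³ = 1.299 × 10⁴⁷ m⁻³.
Result: 0.0410 × 1.299 × 10⁴⁷ = 5.327 × 10⁴⁵ m⁻³.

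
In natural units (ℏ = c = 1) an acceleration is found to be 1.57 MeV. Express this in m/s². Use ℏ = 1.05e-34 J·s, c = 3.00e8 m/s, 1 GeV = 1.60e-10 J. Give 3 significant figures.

7.18e29 m/s²

Acceleration is [L]/[T]² = c·[E]/ℏ.
1 GeV → c/ℏ × (1 GeV in J) = 4.57e32 m/s².
Convert the energy scale: 1.57 MeV = 1.57e-3 GeV.
Result: 1.57e-3 × 4.57e32 = 7.18e29 m/s².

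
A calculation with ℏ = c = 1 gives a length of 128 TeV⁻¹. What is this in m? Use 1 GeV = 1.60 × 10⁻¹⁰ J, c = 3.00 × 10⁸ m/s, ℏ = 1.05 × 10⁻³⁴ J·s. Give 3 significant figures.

A length is [E]⁻¹ in ℏ=c=1; restore one factor of ℏc.
1 GeV⁻¹ → ℏc × (1 GeV in J)⁻¹ = 1.97 × 10⁻¹⁶ m.
Convert the energy scale: 128 TeV⁻¹ = 0.128 GeV⁻¹.
Result: 0.128 × 1.97 × 10⁻¹⁶ = 2.52 × 10⁻¹⁷ m.

2.52 × 10⁻¹⁷ m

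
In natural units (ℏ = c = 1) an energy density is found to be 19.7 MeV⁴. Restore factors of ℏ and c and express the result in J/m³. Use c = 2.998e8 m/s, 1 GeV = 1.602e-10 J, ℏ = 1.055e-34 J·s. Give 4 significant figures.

4.101e26 J/m³

[E]/[L]³ = [E]⁴/(ℏc)³; restore (ℏc)⁻³.
1 GeV⁴ → 1/(ℏc)³ × (1 GeV in J)⁴ = 2.082e37 J/m³.
Convert the energy scale: 19.7 MeV⁴ = 1.97e-11 GeV⁴.
Result: 1.97e-11 × 2.082e37 = 4.101e26 J/m³.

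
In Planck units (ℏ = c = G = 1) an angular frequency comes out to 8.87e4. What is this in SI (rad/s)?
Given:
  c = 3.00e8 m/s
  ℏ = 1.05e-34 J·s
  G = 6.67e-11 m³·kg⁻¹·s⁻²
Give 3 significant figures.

1.65e48 rad/s

One Planck angular frequency: ω_P = √(c⁵/(ℏG)) = 1.86e43 rad/s.
8.87e4 × 1.86e43 rad/s = 1.65e48 rad/s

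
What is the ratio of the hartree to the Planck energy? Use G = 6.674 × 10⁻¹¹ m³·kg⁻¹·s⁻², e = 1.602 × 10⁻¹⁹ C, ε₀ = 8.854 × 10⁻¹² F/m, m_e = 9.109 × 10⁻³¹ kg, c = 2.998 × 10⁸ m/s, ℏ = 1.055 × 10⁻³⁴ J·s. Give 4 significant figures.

2.225 × 10⁻²⁷

hartree: E_h = m_e e⁴/(4πε₀ℏ)² = 4.354 × 10⁻¹⁸ J
Planck energy: E_P = √(ℏc⁵/G) = 1.957 × 10⁹ J
ratio = 4.354 × 10⁻¹⁸ / 1.957 × 10⁹ = 2.225 × 10⁻²⁷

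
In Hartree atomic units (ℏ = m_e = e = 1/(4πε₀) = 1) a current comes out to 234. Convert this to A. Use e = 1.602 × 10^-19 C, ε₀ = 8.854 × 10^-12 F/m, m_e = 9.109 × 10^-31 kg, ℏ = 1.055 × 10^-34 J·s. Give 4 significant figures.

1.547 A

One atomic unit of electric current: I_au = e E_h/ℏ = m_e e⁵/((4πε₀)²ℏ³) = 6.612 × 10^-3 A.
234 × 6.612 × 10^-3 A = 1.547 A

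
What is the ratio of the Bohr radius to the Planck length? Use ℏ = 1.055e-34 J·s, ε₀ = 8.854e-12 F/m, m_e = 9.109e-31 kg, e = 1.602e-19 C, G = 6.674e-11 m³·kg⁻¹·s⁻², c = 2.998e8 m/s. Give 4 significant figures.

Bohr radius: a₀ = 4πε₀ℏ²/(m_e e²) = 5.297e-11 m
Planck length: ℓ_P = √(ℏG/c³) = 1.616e-35 m
ratio = 5.297e-11 / 1.616e-35 = 3.277e24

3.277e24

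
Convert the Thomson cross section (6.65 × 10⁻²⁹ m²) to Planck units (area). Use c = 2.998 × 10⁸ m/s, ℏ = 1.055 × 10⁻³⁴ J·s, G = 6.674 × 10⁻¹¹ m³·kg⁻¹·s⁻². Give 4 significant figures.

Planck area: A_P = ℏG/c³ = 2.613 × 10⁻⁷⁰ m².
6.65 × 10⁻²⁹ / 2.613 × 10⁻⁷⁰ = 2.545 × 10⁴¹

2.545 × 10⁴¹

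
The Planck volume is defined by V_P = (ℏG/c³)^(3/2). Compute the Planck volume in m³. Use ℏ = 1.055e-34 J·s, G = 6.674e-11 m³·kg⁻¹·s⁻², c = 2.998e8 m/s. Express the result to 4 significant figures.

V_P = (ℏG/c³)^(3/2)
  = √(1.784e-209)
  = 4.224e-105 m³

4.224e-105 m³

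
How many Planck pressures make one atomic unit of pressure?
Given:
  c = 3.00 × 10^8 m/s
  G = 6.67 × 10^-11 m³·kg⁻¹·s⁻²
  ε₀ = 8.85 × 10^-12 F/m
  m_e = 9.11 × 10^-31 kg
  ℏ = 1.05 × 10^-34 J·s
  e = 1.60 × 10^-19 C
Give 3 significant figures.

6.44 × 10^-101

atomic unit of pressure: P_au = E_h/a₀³ = m_e⁴e¹⁰/((4πε₀)⁵ℏ⁸) = 3.01 × 10^13 Pa
Planck pressure: p_P = c⁷/(ℏG²) = 4.68 × 10^113 Pa
ratio = 3.01 × 10^13 / 4.68 × 10^113 = 6.44 × 10^-101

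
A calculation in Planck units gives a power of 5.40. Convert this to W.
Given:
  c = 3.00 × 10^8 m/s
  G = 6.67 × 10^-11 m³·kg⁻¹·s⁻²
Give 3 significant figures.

One Planck power: P_P = c⁵/G = 3.64 × 10^52 W.
5.40 × 3.64 × 10^52 W = 1.97 × 10^53 W

1.97 × 10^53 W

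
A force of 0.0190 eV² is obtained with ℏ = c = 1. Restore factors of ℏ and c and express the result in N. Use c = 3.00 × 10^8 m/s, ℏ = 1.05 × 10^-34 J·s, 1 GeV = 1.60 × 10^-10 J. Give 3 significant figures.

1.54 × 10^-14 N

Force is [E]/[L] = [E]²/(ℏc); restore (ℏc)⁻¹.
1 GeV² → 1/(ℏc) × (1 GeV in J)² = 8.13 × 10^5 N.
Convert the energy scale: 0.0190 eV² = 1.90 × 10^-20 GeV².
Result: 1.90 × 10^-20 × 8.13 × 10^5 = 1.54 × 10^-14 N.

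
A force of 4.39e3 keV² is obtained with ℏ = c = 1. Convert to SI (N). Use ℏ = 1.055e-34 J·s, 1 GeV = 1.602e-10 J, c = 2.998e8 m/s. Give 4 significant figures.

Force is [E]/[L] = [E]²/(ℏc); restore (ℏc)⁻¹.
1 GeV² → 1/(ℏc) × (1 GeV in J)² = 8.114e5 N.
Convert the energy scale: 4.39e3 keV² = 4.39e-9 GeV².
Result: 4.39e-9 × 8.114e5 = 3.562e-3 N.

3.562e-3 N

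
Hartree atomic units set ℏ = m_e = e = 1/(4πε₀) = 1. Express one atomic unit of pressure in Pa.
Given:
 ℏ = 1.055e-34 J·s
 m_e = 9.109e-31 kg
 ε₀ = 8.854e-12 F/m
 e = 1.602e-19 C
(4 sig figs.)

2.929e13 Pa

Dimensional analysis gives P_au = E_h/a₀³ = m_e⁴e¹⁰/((4πε₀)⁵ℏ⁸).
E_h = 4.354e-18 J
a₀ = 5.297e-11 m
E_h/a₀³ = 2.929e13 Pa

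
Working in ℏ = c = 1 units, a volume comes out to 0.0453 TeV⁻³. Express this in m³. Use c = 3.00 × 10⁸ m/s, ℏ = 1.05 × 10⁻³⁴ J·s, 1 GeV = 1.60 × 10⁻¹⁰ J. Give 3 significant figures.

3.46 × 10⁻⁵⁸ m³

Volume is [L]³ = [E]⁻³·(ℏc)³.
1 GeV⁻³ → (ℏc)³ × (1 GeV in J)⁻³ = 7.63 × 10⁻⁴⁸ m³.
Convert the energy scale: 0.0453 TeV⁻³ = 4.53 × 10⁻¹¹ GeV⁻³.
Result: 4.53 × 10⁻¹¹ × 7.63 × 10⁻⁴⁸ = 3.46 × 10⁻⁵⁸ m³.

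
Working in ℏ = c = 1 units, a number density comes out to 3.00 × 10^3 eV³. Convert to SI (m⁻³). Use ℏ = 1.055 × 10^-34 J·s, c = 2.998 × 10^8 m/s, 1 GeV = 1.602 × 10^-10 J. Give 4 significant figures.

Number density is [L]⁻³ = [E]³/(ℏc)³.
1 GeV³ → 1/(ℏc)³ × (1 GeV in J)³ = 1.299 × 10^47 m⁻³.
Convert the energy scale: 3.00 × 10^3 eV³ = 3.00 × 10^-24 GeV³.
Result: 3.00 × 10^-24 × 1.299 × 10^47 = 3.898 × 10^23 m⁻³.

3.898 × 10^23 m⁻³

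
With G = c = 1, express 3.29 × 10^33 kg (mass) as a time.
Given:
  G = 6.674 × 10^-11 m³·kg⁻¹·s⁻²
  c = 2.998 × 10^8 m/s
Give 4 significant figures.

Mass → time via G/c³.
3.29 × 10^33 kg × (G/c³) = 8.149 × 10^-3 s

8.149 × 10^-3 s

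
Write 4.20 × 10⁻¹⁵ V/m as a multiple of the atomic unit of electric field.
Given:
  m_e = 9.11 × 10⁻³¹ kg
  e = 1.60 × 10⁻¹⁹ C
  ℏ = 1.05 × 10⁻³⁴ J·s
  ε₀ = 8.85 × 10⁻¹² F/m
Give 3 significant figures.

atomic unit of electric field: E_au = E_h/(e a₀) = m_e²e⁵/((4πε₀)³ℏ⁴) = 5.20 × 10¹¹ V/m.
4.20 × 10⁻¹⁵ / 5.20 × 10¹¹ = 8.07 × 10⁻²⁷

8.07 × 10⁻²⁷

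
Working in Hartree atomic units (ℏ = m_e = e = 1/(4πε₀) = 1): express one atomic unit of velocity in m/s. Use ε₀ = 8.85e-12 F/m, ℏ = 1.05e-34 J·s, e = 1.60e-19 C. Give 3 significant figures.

Dimensional analysis gives v_au = e²/(4πε₀ℏ).
  = 2.56e-38 / 1.17e-44
  = 2.19e6 m/s

2.19e6 m/s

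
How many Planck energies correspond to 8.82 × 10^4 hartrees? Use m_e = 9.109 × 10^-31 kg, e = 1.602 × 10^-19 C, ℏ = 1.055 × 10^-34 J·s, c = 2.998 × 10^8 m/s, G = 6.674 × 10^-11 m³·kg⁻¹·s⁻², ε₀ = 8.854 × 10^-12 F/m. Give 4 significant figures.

1.963 × 10^-22

hartree: E_h = m_e e⁴/(4πε₀ℏ)² = 4.354 × 10^-18 J
Planck energy: E_P = √(ℏc⁵/G) = 1.957 × 10^9 J
8.82 × 10^4 × 4.354 × 10^-18 / 1.957 × 10^9 = 1.963 × 10^-22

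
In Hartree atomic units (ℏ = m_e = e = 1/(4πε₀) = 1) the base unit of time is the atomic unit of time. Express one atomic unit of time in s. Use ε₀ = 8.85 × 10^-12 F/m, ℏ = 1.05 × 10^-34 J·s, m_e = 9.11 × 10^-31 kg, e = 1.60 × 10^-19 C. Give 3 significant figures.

τ_au = (4πε₀)²ℏ³/(m_e e⁴)
E_h = 4.38 × 10^-18 J
ℏ/E_h = 2.40 × 10^-17 s

2.40 × 10^-17 s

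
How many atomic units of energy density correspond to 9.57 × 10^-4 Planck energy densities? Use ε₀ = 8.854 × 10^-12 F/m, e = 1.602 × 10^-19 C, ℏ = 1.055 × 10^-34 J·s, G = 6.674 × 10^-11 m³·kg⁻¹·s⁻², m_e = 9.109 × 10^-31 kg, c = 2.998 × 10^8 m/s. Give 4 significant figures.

Planck energy density: u_P = c⁷/(ℏG²) = 4.632 × 10^113 J/m³
atomic unit of energy density: u_au = E_h/a₀³ = m_e⁴e¹⁰/((4πε₀)⁵ℏ⁸) = 2.929 × 10^13 J/m³
9.57 × 10^-4 × 4.632 × 10^113 / 2.929 × 10^13 = 1.513 × 10^97

1.513 × 10^97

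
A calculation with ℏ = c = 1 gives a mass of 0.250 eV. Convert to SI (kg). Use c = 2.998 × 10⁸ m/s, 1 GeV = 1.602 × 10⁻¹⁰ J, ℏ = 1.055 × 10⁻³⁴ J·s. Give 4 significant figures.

4.456 × 10⁻³⁷ kg

Mass is [E]/c²; divide by c².
1 GeV → 1/c² × (1 GeV in J) = 1.782 × 10⁻²⁷ kg.
Convert the energy scale: 0.250 eV = 2.50 × 10⁻¹⁰ GeV.
Result: 2.50 × 10⁻¹⁰ × 1.782 × 10⁻²⁷ = 4.456 × 10⁻³⁷ kg.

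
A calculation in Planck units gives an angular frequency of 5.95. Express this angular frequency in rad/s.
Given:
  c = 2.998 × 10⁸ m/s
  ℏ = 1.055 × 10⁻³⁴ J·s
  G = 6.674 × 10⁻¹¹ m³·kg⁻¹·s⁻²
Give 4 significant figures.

1.104 × 10⁴⁴ rad/s

One Planck angular frequency: ω_P = √(c⁵/(ℏG)) = 1.855 × 10⁴³ rad/s.
5.95 × 1.855 × 10⁴³ rad/s = 1.104 × 10⁴⁴ rad/s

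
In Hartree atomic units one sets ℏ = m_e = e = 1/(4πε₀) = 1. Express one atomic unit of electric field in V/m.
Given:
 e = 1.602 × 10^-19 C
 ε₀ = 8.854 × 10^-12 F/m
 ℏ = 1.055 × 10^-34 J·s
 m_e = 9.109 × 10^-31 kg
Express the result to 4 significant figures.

E_au = E_h/(e a₀) = m_e²e⁵/((4πε₀)³ℏ⁴)
E_h = 4.354 × 10^-18 J
a₀ = 5.297 × 10^-11 m
E_h/(e·a₀) = 5.131 × 10^11 V/m

5.131 × 10^11 V/m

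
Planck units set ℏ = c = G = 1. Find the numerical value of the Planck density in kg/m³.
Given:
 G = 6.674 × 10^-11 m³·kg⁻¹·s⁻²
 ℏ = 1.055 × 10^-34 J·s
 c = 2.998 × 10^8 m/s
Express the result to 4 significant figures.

From ℏ = c = G = 1 the density scale is ρ_P = c⁵/(ℏG²).
  = 2.422 × 10^42 / 4.699 × 10^-55
  = 5.154 × 10^96 kg/m³

5.154 × 10^96 kg/m³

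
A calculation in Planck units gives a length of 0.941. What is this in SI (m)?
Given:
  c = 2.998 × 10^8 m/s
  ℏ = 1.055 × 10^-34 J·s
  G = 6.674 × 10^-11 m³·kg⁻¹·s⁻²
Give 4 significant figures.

One Planck length: ℓ_P = √(ℏG/c³) = 1.616 × 10^-35 m.
0.941 × 1.616 × 10^-35 m = 1.521 × 10^-35 m

1.521 × 10^-35 m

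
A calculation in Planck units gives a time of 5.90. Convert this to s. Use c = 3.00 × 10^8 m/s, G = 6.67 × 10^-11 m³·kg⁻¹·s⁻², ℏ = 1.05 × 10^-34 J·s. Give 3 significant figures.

3.17 × 10^-43 s

One Planck time: t_P = √(ℏG/c⁵) = 5.37 × 10^-44 s.
5.90 × 5.37 × 10^-44 s = 3.17 × 10^-43 s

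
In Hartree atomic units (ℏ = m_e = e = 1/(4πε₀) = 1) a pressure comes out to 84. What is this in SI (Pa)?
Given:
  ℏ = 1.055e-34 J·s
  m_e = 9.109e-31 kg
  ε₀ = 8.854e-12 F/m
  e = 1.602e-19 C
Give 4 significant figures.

One atomic unit of pressure: P_au = E_h/a₀³ = m_e⁴e¹⁰/((4πε₀)⁵ℏ⁸) = 2.929e13 Pa.
84 × 2.929e13 Pa = 2.460e15 Pa

2.460e15 Pa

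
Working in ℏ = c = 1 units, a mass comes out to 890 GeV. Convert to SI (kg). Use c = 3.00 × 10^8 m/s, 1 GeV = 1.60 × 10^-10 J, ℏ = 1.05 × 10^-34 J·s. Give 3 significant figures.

Mass is [E]/c²; divide by c².
1 GeV → 1/c² × (1 GeV in J) = 1.78 × 10^-27 kg.
Result: 890 × 1.78 × 10^-27 = 1.58 × 10^-24 kg.

1.58 × 10^-24 kg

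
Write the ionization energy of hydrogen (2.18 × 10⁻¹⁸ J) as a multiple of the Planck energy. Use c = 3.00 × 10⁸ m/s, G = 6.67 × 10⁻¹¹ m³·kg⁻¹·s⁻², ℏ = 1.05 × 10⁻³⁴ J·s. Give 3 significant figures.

Planck energy: E_P = √(ℏc⁵/G) = 1.96 × 10⁹ J.
2.18 × 10⁻¹⁸ / 1.96 × 10⁹ = 1.11 × 10⁻²⁷

1.11 × 10⁻²⁷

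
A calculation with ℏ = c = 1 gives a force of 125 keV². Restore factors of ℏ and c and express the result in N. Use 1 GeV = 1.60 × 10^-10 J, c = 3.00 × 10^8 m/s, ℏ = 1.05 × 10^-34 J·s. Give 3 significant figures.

1.02 × 10^-4 N

Force is [E]/[L] = [E]²/(ℏc); restore (ℏc)⁻¹.
1 GeV² → 1/(ℏc) × (1 GeV in J)² = 8.13 × 10^5 N.
Convert the energy scale: 125 keV² = 1.25 × 10^-10 GeV².
Result: 1.25 × 10^-10 × 8.13 × 10^5 = 1.02 × 10^-4 N.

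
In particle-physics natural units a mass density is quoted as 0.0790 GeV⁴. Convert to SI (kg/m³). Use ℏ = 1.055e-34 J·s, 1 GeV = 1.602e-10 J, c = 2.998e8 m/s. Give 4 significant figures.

Mass density is [E]/(c²[L]³) = [E]⁴/(ℏ³c⁵).
1 GeV⁴ → 1/(ℏ³c⁵) × (1 GeV in J)⁴ = 2.316e20 kg/m³.
Result: 0.0790 × 2.316e20 = 1.830e19 kg/m³.

1.830e19 kg/m³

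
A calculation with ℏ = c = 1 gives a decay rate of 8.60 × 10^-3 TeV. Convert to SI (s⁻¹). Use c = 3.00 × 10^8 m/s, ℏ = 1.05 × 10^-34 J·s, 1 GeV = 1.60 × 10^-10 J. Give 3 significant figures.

A rate is [E]/ℏ; divide by ℏ.
1 GeV → 1/ℏ × (1 GeV in J) = 1.52 × 10^24 s⁻¹.
Convert the energy scale: 8.60 × 10^-3 TeV = 8.60 GeV.
Result: 8.60 × 1.52 × 10^24 = 1.31 × 10^25 s⁻¹.

1.31 × 10^25 s⁻¹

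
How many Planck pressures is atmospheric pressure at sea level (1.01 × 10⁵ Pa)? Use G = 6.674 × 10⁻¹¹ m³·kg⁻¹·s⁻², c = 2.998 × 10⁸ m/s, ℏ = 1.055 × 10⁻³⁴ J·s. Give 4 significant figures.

Planck pressure: p_P = c⁷/(ℏG²) = 4.632 × 10¹¹³ Pa.
1.01 × 10⁵ / 4.632 × 10¹¹³ = 2.180 × 10⁻¹⁰⁹

2.180 × 10⁻¹⁰⁹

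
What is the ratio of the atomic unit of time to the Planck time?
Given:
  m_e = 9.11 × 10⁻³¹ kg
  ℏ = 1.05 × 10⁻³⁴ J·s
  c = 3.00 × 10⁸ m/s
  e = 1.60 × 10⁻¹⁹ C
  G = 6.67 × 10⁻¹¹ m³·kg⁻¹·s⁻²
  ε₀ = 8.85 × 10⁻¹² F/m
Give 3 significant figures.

atomic unit of time: τ_au = (4πε₀)²ℏ³/(m_e e⁴) = 2.40 × 10⁻¹⁷ s
Planck time: t_P = √(ℏG/c⁵) = 5.37 × 10⁻⁴⁴ s
ratio = 2.40 × 10⁻¹⁷ / 5.37 × 10⁻⁴⁴ = 4.47 × 10²⁶

4.47 × 10²⁶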